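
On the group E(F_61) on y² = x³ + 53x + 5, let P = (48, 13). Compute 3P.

(55, 52)

Repeated addition: build up to 3P.
2P: tangent at (48, 13): λ = (3·48² + 53)/(2·13) ≡ 11/26. 26⁻¹ ≡ 54 (mod 61), so λ ≡ 11·54 ≡ 45.
  x = λ² - 48 - 48 = 2025 - 96 ≡ 38; y = λ·(48 - 38) - 13 ≡ 10. → (38, 10)
3P: (38, 10) + (48, 13). λ = (13 - 10)/(48 - 38) ≡ 3/10 mod 61. 10⁻¹ ≡ 55 (mod 61), so λ ≡ 43.
  x = λ² - 38 - 48 = 1849 - 86 ≡ 55; y = λ·(38 - 55) - 10 ≡ 52. → (55, 52)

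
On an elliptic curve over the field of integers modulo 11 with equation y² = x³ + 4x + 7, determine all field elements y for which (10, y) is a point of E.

x³ + 4x + 7 = 1047 ≡ 2 (mod 11).
2 is a non-residue mod 11; no y exists.

none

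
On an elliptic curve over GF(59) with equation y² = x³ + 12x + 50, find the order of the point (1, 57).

3

2P: tangent at (1, 57): λ = (3·1² + 12)/(2·57) ≡ 15/55. 55⁻¹ ≡ 44 (mod 59) since 55·44 = 2420 ≡ 1, so λ ≡ 15·44 ≡ 11.
  x = λ² - 1 - 1 = 121 - 2 ≡ 1; y = λ·(1 - 1) - 57 ≡ 2. → (1, 2)
3P: (1, 2) + (1, 57): same x and y₁ ≡ -y₂, so the sum is 𝒪.
3P = 𝒪, so the order is 3.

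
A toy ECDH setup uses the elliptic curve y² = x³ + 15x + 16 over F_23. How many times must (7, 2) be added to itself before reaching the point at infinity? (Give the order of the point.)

4

2P: tangent at (7, 2): λ = (3·7² + 15)/(2·2) ≡ 1/4. 4⁻¹ ≡ 6 (mod 23), so λ ≡ 1·6 ≡ 6.
  x = λ² - 7 - 7 = 36 - 14 ≡ 22; y = λ·(7 - 22) - 2 ≡ 0. → (22, 0)
3P: (22, 0) + (7, 2). λ = (2 - 0)/(7 - 22) ≡ 2/8 mod 23. 8⁻¹ ≡ 3 (mod 23), so λ ≡ 6.
  x = λ² - 22 - 7 = 36 - 29 ≡ 7; y = λ·(22 - 7) - 0 ≡ 21. → (7, 21)
4P: (7, 21) + (7, 2): same x and y₁ ≡ -y₂, so the sum is the point at infinity.
4P = the point at infinity, so the order is 4.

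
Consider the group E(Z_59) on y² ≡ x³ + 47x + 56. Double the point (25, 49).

(29, 5)

tangent at (25, 49): λ = (3·25² + 47)/(2·49) ≡ 34/39. 39⁻¹ ≡ 56 (mod 59) since 39·56 = 2184 ≡ 1, so λ ≡ 34·56 ≡ 16.
  x = λ² - 25 - 25 = 256 - 50 ≡ 29; y = λ·(25 - 29) - 49 ≡ 5. → (29, 5)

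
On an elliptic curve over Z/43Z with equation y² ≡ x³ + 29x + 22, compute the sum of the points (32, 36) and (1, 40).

(32, 36) + (1, 40). λ = (40 - 36)/(1 - 32) ≡ 4/12 mod 43. 12⁻¹ ≡ 18 (mod 43), so λ ≡ 29.
  x = λ² - 32 - 1 = 841 - 33 ≡ 34; y = λ·(32 - 34) - 36 ≡ 35. → (34, 35)

(34, 35)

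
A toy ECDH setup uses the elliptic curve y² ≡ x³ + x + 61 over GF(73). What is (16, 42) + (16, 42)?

tangent at (16, 42): λ = (3·16² + 1)/(2·42) ≡ 39/11. 11⁻¹ ≡ 20 (mod 73) since 11·20 = 220 ≡ 1, so λ ≡ 39·20 ≡ 50.
  x = λ² - 16 - 16 = 2500 - 32 ≡ 59; y = λ·(16 - 59) - 42 ≡ 71. → (59, 71)

(59, 71)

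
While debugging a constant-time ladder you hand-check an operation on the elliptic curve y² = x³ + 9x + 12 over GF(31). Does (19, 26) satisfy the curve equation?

no

y² = 26² ≡ 25; x³ + 9x + 12 = 7042 ≡ 5 (mod 31). 25 ≠ 5.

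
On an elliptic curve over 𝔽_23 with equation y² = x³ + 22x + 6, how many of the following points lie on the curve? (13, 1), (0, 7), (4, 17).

0

(13, 1): 1² ≡ 1, rhs ≡ 5 → off.
(0, 7): 7² ≡ 3, rhs ≡ 6 → off.
(4, 17): 17² ≡ 13, rhs ≡ 20 → off.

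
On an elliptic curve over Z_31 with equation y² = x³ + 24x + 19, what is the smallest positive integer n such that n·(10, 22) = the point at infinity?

2P: tangent at (10, 22): λ = (3·10² + 24)/(2·22) ≡ 14/13. 13⁻¹ ≡ 12 (mod 31), so λ ≡ 14·12 ≡ 13.
  x = λ² - 10 - 10 = 169 - 20 ≡ 25; y = λ·(10 - 25) - 22 ≡ 0. → (25, 0)
3P: (25, 0) + (10, 22). λ = (22 - 0)/(10 - 25) ≡ 22/16 mod 31. 16⁻¹ ≡ 2 (mod 31), so λ ≡ 13.
  x = λ² - 25 - 10 = 169 - 35 ≡ 10; y = λ·(25 - 10) - 0 ≡ 9. → (10, 9)
4P: (10, 9) + (10, 22): same x and y₁ ≡ -y₂, so the sum is the point at infinity.
4P = the point at infinity, so the order is 4.

4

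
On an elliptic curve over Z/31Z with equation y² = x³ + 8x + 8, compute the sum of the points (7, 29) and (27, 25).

(7, 29) + (27, 25). λ = (25 - 29)/(27 - 7) ≡ 27/20 mod 31. 20⁻¹ ≡ 14 (mod 31) since 20·14 = 280 ≡ 1, so λ ≡ 6.
  x = λ² - 7 - 27 = 36 - 34 ≡ 2; y = λ·(7 - 2) - 29 ≡ 1. → (2, 1)

(2, 1)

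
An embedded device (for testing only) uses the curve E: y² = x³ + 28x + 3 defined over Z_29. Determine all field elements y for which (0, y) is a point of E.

x³ + 28x + 3 = 3 ≡ 3 (mod 29).
3 is a non-residue mod 29; no y exists.

none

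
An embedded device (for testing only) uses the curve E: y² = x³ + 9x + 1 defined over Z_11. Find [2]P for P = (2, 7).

tangent at (2, 7): λ = (3·2² + 9)/(2·7) ≡ 10/3. 3⁻¹ ≡ 4 (mod 11) since 3·4 = 12 ≡ 1, so λ ≡ 10·4 ≡ 7.
  x = λ² - 2 - 2 = 49 - 4 ≡ 1; y = λ·(2 - 1) - 7 ≡ 0. → (1, 0)

(1, 0)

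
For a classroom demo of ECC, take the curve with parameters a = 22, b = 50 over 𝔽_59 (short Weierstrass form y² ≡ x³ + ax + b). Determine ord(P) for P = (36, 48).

8

2P: tangent at (36, 48): λ = (3·36² + 22)/(2·48) ≡ 16/37. 37⁻¹ ≡ 8 (mod 59), so λ ≡ 16·8 ≡ 10.
  x = λ² - 36 - 36 = 100 - 72 ≡ 28; y = λ·(36 - 28) - 48 ≡ 32. → (28, 32)
3P: (28, 32) + (36, 48). λ = (48 - 32)/(36 - 28) ≡ 16/8 mod 59. 8⁻¹ ≡ 37 (mod 59), so λ ≡ 2.
  x = λ² - 28 - 36 = 4 - 64 ≡ 58; y = λ·(28 - 58) - 32 ≡ 26. → (58, 26)
4P: (58, 26) + (36, 48). λ = (48 - 26)/(36 - 58) ≡ 22/37 mod 59. 37⁻¹ ≡ 8 (mod 59) since 37·8 = 296 ≡ 1, so λ ≡ 58.
  x = λ² - 58 - 36 = 3364 - 94 ≡ 25; y = λ·(58 - 25) - 26 ≡ 0. → (25, 0)
5P: (25, 0) + (36, 48). λ = (48 - 0)/(36 - 25) ≡ 48/11 mod 59. 11⁻¹ ≡ 43 (mod 59) since 11·43 = 473 ≡ 1, so λ ≡ 58.
  x = λ² - 25 - 36 = 3364 - 61 ≡ 58; y = λ·(25 - 58) - 0 ≡ 33. → (58, 33)
6P: (58, 33) + (36, 48). λ = (48 - 33)/(36 - 58) ≡ 15/37 mod 59. 37⁻¹ ≡ 8 (mod 59), so λ ≡ 2.
  x = λ² - 58 - 36 = 4 - 94 ≡ 28; y = λ·(58 - 28) - 33 ≡ 27. → (28, 27)
7P: (28, 27) + (36, 48). λ = (48 - 27)/(36 - 28) ≡ 21/8 mod 59. 8⁻¹ ≡ 37 (mod 59) since 8·37 = 296 ≡ 1, so λ ≡ 10.
  x = λ² - 28 - 36 = 100 - 64 ≡ 36; y = λ·(28 - 36) - 27 ≡ 11. → (36, 11)
8P: (36, 11) + (36, 48): same x and y₁ ≡ -y₂, so the sum is 𝒪.
8P = 𝒪, so the order is 8.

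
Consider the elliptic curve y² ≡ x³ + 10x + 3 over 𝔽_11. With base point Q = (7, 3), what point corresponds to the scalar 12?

(6, 9)

Double-and-add on 12 = (1100)₂. Start with Q = (7, 3) for the leading 1-bit.
double: tangent at (7, 3): λ = (3·7² + 10)/(2·3) ≡ 3/6. 6⁻¹ ≡ 2 (mod 11) since 6·2 = 12 ≡ 1, so λ ≡ 3·2 ≡ 6.
  x = λ² - 7 - 7 = 36 - 14 ≡ 0; y = λ·(7 - 0) - 3 ≡ 6. → (0, 6)
add Q: (0, 6) + (7, 3). λ = (3 - 6)/(7 - 0) ≡ 8/7 mod 11. 7⁻¹ ≡ 8 (mod 11), so λ ≡ 9.
  x = λ² - 0 - 7 = 81 - 7 ≡ 8; y = λ·(0 - 8) - 6 ≡ 10. → (8, 10)
double: tangent at (8, 10): λ = (3·8² + 10)/(2·10) ≡ 4/9. 9⁻¹ ≡ 5 (mod 11) since 9·5 = 45 ≡ 1, so λ ≡ 4·5 ≡ 9.
  x = λ² - 8 - 8 = 81 - 16 ≡ 10; y = λ·(8 - 10) - 10 ≡ 5. → (10, 5)
double: tangent at (10, 5): λ = (3·10² + 10)/(2·5) ≡ 2/10. 10⁻¹ ≡ 10 (mod 11), so λ ≡ 2·10 ≡ 9.
  x = λ² - 10 - 10 = 81 - 20 ≡ 6; y = λ·(10 - 6) - 5 ≡ 9. → (6, 9)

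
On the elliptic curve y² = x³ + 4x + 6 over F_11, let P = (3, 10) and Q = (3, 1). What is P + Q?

O

The two points share x = 3 and their y-coordinates satisfy 10 + 1 ≡ 0 (mod 11), so they are inverses. Their sum is ∞.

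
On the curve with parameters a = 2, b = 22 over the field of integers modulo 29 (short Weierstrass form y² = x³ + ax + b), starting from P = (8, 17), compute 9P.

Repeated addition: build up to 9P.
2P: tangent at (8, 17): λ = (3·8² + 2)/(2·17) ≡ 20/5. 5⁻¹ ≡ 6 (mod 29), so λ ≡ 20·6 ≡ 4.
  x = λ² - 8 - 8 = 16 - 16 ≡ 0; y = λ·(8 - 0) - 17 ≡ 15. → (0, 15)
3P: (0, 15) + (8, 17). λ = (17 - 15)/(8 - 0) ≡ 2/8 mod 29. 8⁻¹ ≡ 11 (mod 29) since 8·11 = 88 ≡ 1, so λ ≡ 22.
  x = λ² - 0 - 8 = 484 - 8 ≡ 12; y = λ·(0 - 12) - 15 ≡ 11. → (12, 11)
4P: (12, 11) + (8, 17). λ = (17 - 11)/(8 - 12) ≡ 6/25 mod 29. 25⁻¹ ≡ 7 (mod 29), so λ ≡ 13.
  x = λ² - 12 - 8 = 169 - 20 ≡ 4; y = λ·(12 - 4) - 11 ≡ 6. → (4, 6)
5P: (4, 6) + (8, 17). λ = (17 - 6)/(8 - 4) ≡ 11/4 mod 29. 4⁻¹ ≡ 22 (mod 29) since 4·22 = 88 ≡ 1, so λ ≡ 10.
  x = λ² - 4 - 8 = 100 - 12 ≡ 1; y = λ·(4 - 1) - 6 ≡ 24. → (1, 24)
6P: (1, 24) + (8, 17). λ = (17 - 24)/(8 - 1) ≡ 22/7 mod 29. 7⁻¹ ≡ 25 (mod 29) since 7·25 = 175 ≡ 1, so λ ≡ 28.
  x = λ² - 1 - 8 = 784 - 9 ≡ 21; y = λ·(1 - 21) - 24 ≡ 25. → (21, 25)
7P: (21, 25) + (8, 17). λ = (17 - 25)/(8 - 21) ≡ 21/16 mod 29. 16⁻¹ ≡ 20 (mod 29), so λ ≡ 14.
  x = λ² - 21 - 8 = 196 - 29 ≡ 22; y = λ·(21 - 22) - 25 ≡ 19. → (22, 19)
8P: (22, 19) + (8, 17). λ = (17 - 19)/(8 - 22) ≡ 27/15 mod 29. 15⁻¹ ≡ 2 (mod 29) since 15·2 = 30 ≡ 1, so λ ≡ 25.
  x = λ² - 22 - 8 = 625 - 30 ≡ 15; y = λ·(22 - 15) - 19 ≡ 11. → (15, 11)
9P: (15, 11) + (8, 17). λ = (17 - 11)/(8 - 15) ≡ 6/22 mod 29. 22⁻¹ ≡ 4 (mod 29), so λ ≡ 24.
  x = λ² - 15 - 8 = 576 - 23 ≡ 2; y = λ·(15 - 2) - 11 ≡ 11. → (2, 11)

(2, 11)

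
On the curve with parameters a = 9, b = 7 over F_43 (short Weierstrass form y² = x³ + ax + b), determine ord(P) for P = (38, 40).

6

2P: tangent at (38, 40): λ = (3·38² + 9)/(2·40) ≡ 41/37. 37⁻¹ ≡ 7 (mod 43) since 37·7 = 259 ≡ 1, so λ ≡ 41·7 ≡ 29.
  x = λ² - 38 - 38 = 841 - 76 ≡ 34; y = λ·(38 - 34) - 40 ≡ 33. → (34, 33)
3P: (34, 33) + (38, 40). λ = (40 - 33)/(38 - 34) ≡ 7/4 mod 43. 4⁻¹ ≡ 11 (mod 43), so λ ≡ 34.
  x = λ² - 34 - 38 = 1156 - 72 ≡ 9; y = λ·(34 - 9) - 33 ≡ 0. → (9, 0)
4P: (9, 0) + (38, 40). λ = (40 - 0)/(38 - 9) ≡ 40/29 mod 43. 29⁻¹ ≡ 3 (mod 43), so λ ≡ 34.
  x = λ² - 9 - 38 = 1156 - 47 ≡ 34; y = λ·(9 - 34) - 0 ≡ 10. → (34, 10)
5P: (34, 10) + (38, 40). λ = (40 - 10)/(38 - 34) ≡ 30/4 mod 43. 4⁻¹ ≡ 11 (mod 43), so λ ≡ 29.
  x = λ² - 34 - 38 = 841 - 72 ≡ 38; y = λ·(34 - 38) - 10 ≡ 3. → (38, 3)
6P: (38, 3) + (38, 40): same x and y₁ ≡ -y₂, so the sum is the point at infinity.
6P = the point at infinity, so the order is 6.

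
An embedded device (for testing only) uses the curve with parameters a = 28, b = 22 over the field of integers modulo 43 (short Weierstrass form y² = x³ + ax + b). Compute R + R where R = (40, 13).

(37, 38)

tangent at (40, 13): λ = (3·40² + 28)/(2·13) ≡ 12/26. 26⁻¹ ≡ 5 (mod 43), so λ ≡ 12·5 ≡ 17.
  x = λ² - 40 - 40 = 289 - 80 ≡ 37; y = λ·(40 - 37) - 13 ≡ 38. → (37, 38)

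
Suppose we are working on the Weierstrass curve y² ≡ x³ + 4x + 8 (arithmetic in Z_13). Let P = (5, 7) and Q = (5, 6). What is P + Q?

O

The two points share x = 5 and their y-coordinates satisfy 7 + 6 ≡ 0 (mod 13), so they are inverses. Their sum is ∞.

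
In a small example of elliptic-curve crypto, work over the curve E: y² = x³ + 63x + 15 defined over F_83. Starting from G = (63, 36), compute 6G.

(54, 39)

Repeated addition: build up to 6G.
2G: tangent at (63, 36): λ = (3·63² + 63)/(2·36) ≡ 18/72. 72⁻¹ ≡ 15 (mod 83), so λ ≡ 18·15 ≡ 21.
  x = λ² - 63 - 63 = 441 - 126 ≡ 66; y = λ·(63 - 66) - 36 ≡ 67. → (66, 67)
3G: (66, 67) + (63, 36). λ = (36 - 67)/(63 - 66) ≡ 52/80 mod 83. 80⁻¹ ≡ 55 (mod 83), so λ ≡ 38.
  x = λ² - 66 - 63 = 1444 - 129 ≡ 70; y = λ·(66 - 70) - 67 ≡ 30. → (70, 30)
4G: (70, 30) + (63, 36). λ = (36 - 30)/(63 - 70) ≡ 6/76 mod 83. 76⁻¹ ≡ 71 (mod 83), so λ ≡ 11.
  x = λ² - 70 - 63 = 121 - 133 ≡ 71; y = λ·(70 - 71) - 30 ≡ 42. → (71, 42)
5G: (71, 42) + (63, 36). λ = (36 - 42)/(63 - 71) ≡ 77/75 mod 83. 75⁻¹ ≡ 31 (mod 83), so λ ≡ 63.
  x = λ² - 71 - 63 = 3969 - 134 ≡ 17; y = λ·(71 - 17) - 42 ≡ 40. → (17, 40)
6G: (17, 40) + (63, 36). λ = (36 - 40)/(63 - 17) ≡ 79/46 mod 83. 46⁻¹ ≡ 74 (mod 83), so λ ≡ 36.
  x = λ² - 17 - 63 = 1296 - 80 ≡ 54; y = λ·(17 - 54) - 40 ≡ 39. → (54, 39)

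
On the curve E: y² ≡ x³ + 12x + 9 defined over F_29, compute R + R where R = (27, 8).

(28, 5)

tangent at (27, 8): λ = (3·27² + 12)/(2·8) ≡ 24/16. 16⁻¹ ≡ 20 (mod 29), so λ ≡ 24·20 ≡ 16.
  x = λ² - 27 - 27 = 256 - 54 ≡ 28; y = λ·(27 - 28) - 8 ≡ 5. → (28, 5)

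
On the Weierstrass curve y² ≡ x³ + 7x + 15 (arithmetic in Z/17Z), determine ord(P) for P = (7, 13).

3

2P: tangent at (7, 13): λ = (3·7² + 7)/(2·13) ≡ 1/9. 9⁻¹ ≡ 2 (mod 17) since 9·2 = 18 ≡ 1, so λ ≡ 1·2 ≡ 2.
  x = λ² - 7 - 7 = 4 - 14 ≡ 7; y = λ·(7 - 7) - 13 ≡ 4. → (7, 4)
3P: (7, 4) + (7, 13): same x and y₁ ≡ -y₂, so the sum is 𝒪.
3P = 𝒪, so the order is 3.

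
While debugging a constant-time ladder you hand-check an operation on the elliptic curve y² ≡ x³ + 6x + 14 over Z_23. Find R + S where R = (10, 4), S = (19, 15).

(6, 6)

(10, 4) + (19, 15). λ = (15 - 4)/(19 - 10) ≡ 11/9 mod 23. 9⁻¹ ≡ 18 (mod 23), so λ ≡ 14.
  x = λ² - 10 - 19 = 196 - 29 ≡ 6; y = λ·(10 - 6) - 4 ≡ 6. → (6, 6)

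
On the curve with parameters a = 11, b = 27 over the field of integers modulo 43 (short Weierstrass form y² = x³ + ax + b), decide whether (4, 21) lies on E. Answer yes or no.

y² = 21² ≡ 11; x³ + 11x + 27 = 135 ≡ 6 (mod 43). 11 ≠ 6.

no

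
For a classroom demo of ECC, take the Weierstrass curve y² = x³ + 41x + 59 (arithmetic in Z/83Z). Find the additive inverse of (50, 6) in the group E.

-(50, 6) = (50, -6 mod 83) = (50, 77).

(50, 77)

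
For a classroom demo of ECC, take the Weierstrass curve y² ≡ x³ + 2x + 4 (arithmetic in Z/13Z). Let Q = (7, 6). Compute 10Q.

Repeated addition: build up to 10Q.
2Q: tangent at (7, 6): λ = (3·7² + 2)/(2·6) ≡ 6/12. 12⁻¹ ≡ 12 (mod 13), so λ ≡ 6·12 ≡ 7.
  x = λ² - 7 - 7 = 49 - 14 ≡ 9; y = λ·(7 - 9) - 6 ≡ 6. → (9, 6)
3Q: (9, 6) + (7, 6). λ = (6 - 6)/(7 - 9) ≡ 0/11 mod 13. 11⁻¹ ≡ 6 (mod 13), so λ ≡ 0.
  x = λ² - 9 - 7 = 0 - 16 ≡ 10; y = λ·(9 - 10) - 6 ≡ 7. → (10, 7)
4Q: (10, 7) + (7, 6). λ = (6 - 7)/(7 - 10) ≡ 12/10 mod 13. 10⁻¹ ≡ 4 (mod 13), so λ ≡ 9.
  x = λ² - 10 - 7 = 81 - 17 ≡ 12; y = λ·(10 - 12) - 7 ≡ 1. → (12, 1)
5Q: (12, 1) + (7, 6). λ = (6 - 1)/(7 - 12) ≡ 5/8 mod 13. 8⁻¹ ≡ 5 (mod 13), so λ ≡ 12.
  x = λ² - 12 - 7 = 144 - 19 ≡ 8; y = λ·(12 - 8) - 1 ≡ 8. → (8, 8)
6Q: (8, 8) + (7, 6). λ = (6 - 8)/(7 - 8) ≡ 11/12 mod 13. 12⁻¹ ≡ 12 (mod 13), so λ ≡ 2.
  x = λ² - 8 - 7 = 4 - 15 ≡ 2; y = λ·(8 - 2) - 8 ≡ 4. → (2, 4)
7Q: (2, 4) + (7, 6). λ = (6 - 4)/(7 - 2) ≡ 2/5 mod 13. 5⁻¹ ≡ 8 (mod 13), so λ ≡ 3.
  x = λ² - 2 - 7 = 9 - 9 ≡ 0; y = λ·(2 - 0) - 4 ≡ 2. → (0, 2)
8Q: (0, 2) + (7, 6). λ = (6 - 2)/(7 - 0) ≡ 4/7 mod 13. 7⁻¹ ≡ 2 (mod 13), so λ ≡ 8.
  x = λ² - 0 - 7 = 64 - 7 ≡ 5; y = λ·(0 - 5) - 2 ≡ 10. → (5, 10)
9Q: (5, 10) + (7, 6). λ = (6 - 10)/(7 - 5) ≡ 9/2 mod 13. 2⁻¹ ≡ 7 (mod 13) since 2·7 = 14 ≡ 1, so λ ≡ 11.
  x = λ² - 5 - 7 = 121 - 12 ≡ 5; y = λ·(5 - 5) - 10 ≡ 3. → (5, 3)
10Q: (5, 3) + (7, 6). λ = (6 - 3)/(7 - 5) ≡ 3/2 mod 13. 2⁻¹ ≡ 7 (mod 13) since 2·7 = 14 ≡ 1, so λ ≡ 8.
  x = λ² - 5 - 7 = 64 - 12 ≡ 0; y = λ·(5 - 0) - 3 ≡ 11. → (0, 11)

(0, 11)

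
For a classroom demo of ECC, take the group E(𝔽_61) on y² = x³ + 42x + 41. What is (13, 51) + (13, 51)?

(35, 10)

tangent at (13, 51): λ = (3·13² + 42)/(2·51) ≡ 0/41. 41⁻¹ ≡ 3 (mod 61) since 41·3 = 123 ≡ 1, so λ ≡ 0·3 ≡ 0.
  x = λ² - 13 - 13 = 0 - 26 ≡ 35; y = λ·(13 - 35) - 51 ≡ 10. → (35, 10)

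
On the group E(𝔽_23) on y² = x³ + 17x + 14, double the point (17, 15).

tangent at (17, 15): λ = (3·17² + 17)/(2·15) ≡ 10/7. 7⁻¹ ≡ 10 (mod 23), so λ ≡ 10·10 ≡ 8.
  x = λ² - 17 - 17 = 64 - 34 ≡ 7; y = λ·(17 - 7) - 15 ≡ 19. → (7, 19)

(7, 19)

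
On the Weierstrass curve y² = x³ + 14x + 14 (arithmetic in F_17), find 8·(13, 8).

(9, 11)

Write G = (13, 8).
Repeated addition: build up to 8G.
2G: tangent at (13, 8): λ = (3·13² + 14)/(2·8) ≡ 11/16. 16⁻¹ ≡ 16 (mod 17), so λ ≡ 11·16 ≡ 6.
  x = λ² - 13 - 13 = 36 - 26 ≡ 10; y = λ·(13 - 10) - 8 ≡ 10. → (10, 10)
3G: (10, 10) + (13, 8). λ = (8 - 10)/(13 - 10) ≡ 15/3 mod 17. 3⁻¹ ≡ 6 (mod 17) since 3·6 = 18 ≡ 1, so λ ≡ 5.
  x = λ² - 10 - 13 = 25 - 23 ≡ 2; y = λ·(10 - 2) - 10 ≡ 13. → (2, 13)
4G: (2, 13) + (13, 8). λ = (8 - 13)/(13 - 2) ≡ 12/11 mod 17. 11⁻¹ ≡ 14 (mod 17) since 11·14 = 154 ≡ 1, so λ ≡ 15.
  x = λ² - 2 - 13 = 225 - 15 ≡ 6; y = λ·(2 - 6) - 13 ≡ 12. → (6, 12)
5G: (6, 12) + (13, 8). λ = (8 - 12)/(13 - 6) ≡ 13/7 mod 17. 7⁻¹ ≡ 5 (mod 17), so λ ≡ 14.
  x = λ² - 6 - 13 = 196 - 19 ≡ 7; y = λ·(6 - 7) - 12 ≡ 8. → (7, 8)
6G: (7, 8) + (13, 8). λ = (8 - 8)/(13 - 7) ≡ 0/6 mod 17. 6⁻¹ ≡ 3 (mod 17), so λ ≡ 0.
  x = λ² - 7 - 13 = 0 - 20 ≡ 14; y = λ·(7 - 14) - 8 ≡ 9. → (14, 9)
7G: (14, 9) + (13, 8). λ = (8 - 9)/(13 - 14) ≡ 16/16 mod 17. 16⁻¹ ≡ 16 (mod 17), so λ ≡ 1.
  x = λ² - 14 - 13 = 1 - 27 ≡ 8; y = λ·(14 - 8) - 9 ≡ 14. → (8, 14)
8G: (8, 14) + (13, 8). λ = (8 - 14)/(13 - 8) ≡ 11/5 mod 17. 5⁻¹ ≡ 7 (mod 17), so λ ≡ 9.
  x = λ² - 8 - 13 = 81 - 21 ≡ 9; y = λ·(8 - 9) - 14 ≡ 11. → (9, 11)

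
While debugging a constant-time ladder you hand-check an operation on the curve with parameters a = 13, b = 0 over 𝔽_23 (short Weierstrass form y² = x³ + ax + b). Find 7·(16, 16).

(16, 16)

Write P = (16, 16).
Repeated addition: build up to 7P.
2P: tangent at (16, 16): λ = (3·16² + 13)/(2·16) ≡ 22/9. 9⁻¹ ≡ 18 (mod 23), so λ ≡ 22·18 ≡ 5.
  x = λ² - 16 - 16 = 25 - 32 ≡ 16; y = λ·(16 - 16) - 16 ≡ 7. → (16, 7)
3P: (16, 7) + (16, 16): same x and y₁ ≡ -y₂, so the sum is O.
4P: O + (16, 16) = (16, 16) (identity).
5P: tangent at (16, 16): λ = (3·16² + 13)/(2·16) ≡ 22/9. 9⁻¹ ≡ 18 (mod 23), so λ ≡ 22·18 ≡ 5.
  x = λ² - 16 - 16 = 25 - 32 ≡ 16; y = λ·(16 - 16) - 16 ≡ 7. → (16, 7)
6P: (16, 7) + (16, 16): same x and y₁ ≡ -y₂, so the sum is O.
7P: O + (16, 16) = (16, 16) (identity).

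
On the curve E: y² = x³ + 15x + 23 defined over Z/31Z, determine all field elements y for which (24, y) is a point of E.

x³ + 15x + 23 = 14207 ≡ 9 (mod 31).
Square roots of 9 mod 31: 3 and 28 (since 3² = 9 ≡ 9).

3, 28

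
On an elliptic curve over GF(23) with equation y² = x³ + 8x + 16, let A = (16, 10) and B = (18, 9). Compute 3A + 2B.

(18, 9)

First 3A:
Repeated addition: build up to 3A.
2A: tangent at (16, 10): λ = (3·16² + 8)/(2·10) ≡ 17/20. 20⁻¹ ≡ 15 (mod 23), so λ ≡ 17·15 ≡ 2.
  x = λ² - 16 - 16 = 4 - 32 ≡ 18; y = λ·(16 - 18) - 10 ≡ 9. → (18, 9)
3A: (18, 9) + (16, 10). λ = (10 - 9)/(16 - 18) ≡ 1/21 mod 23. 21⁻¹ ≡ 11 (mod 23) since 21·11 = 231 ≡ 1, so λ ≡ 11.
  x = λ² - 18 - 16 = 121 - 34 ≡ 18; y = λ·(18 - 18) - 9 ≡ 14. → (18, 14)
3A = (18, 14).
Next 2B:
Repeated addition: build up to 2B.
2B: tangent at (18, 9): λ = (3·18² + 8)/(2·9) ≡ 14/18. 18⁻¹ ≡ 9 (mod 23), so λ ≡ 14·9 ≡ 11.
  x = λ² - 18 - 18 = 121 - 36 ≡ 16; y = λ·(18 - 16) - 9 ≡ 13. → (16, 13)
2B = (16, 13).
Finally 3A + 2B:
(18, 14) + (16, 13). λ = (13 - 14)/(16 - 18) ≡ 22/21 mod 23. 21⁻¹ ≡ 11 (mod 23) since 21·11 = 231 ≡ 1, so λ ≡ 12.
  x = λ² - 18 - 16 = 144 - 34 ≡ 18; y = λ·(18 - 18) - 14 ≡ 9. → (18, 9)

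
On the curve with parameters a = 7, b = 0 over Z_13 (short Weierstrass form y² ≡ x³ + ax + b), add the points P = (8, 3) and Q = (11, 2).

(8, 3) + (11, 2). λ = (2 - 3)/(11 - 8) ≡ 12/3 mod 13. 3⁻¹ ≡ 9 (mod 13) since 3·9 = 27 ≡ 1, so λ ≡ 4.
  x = λ² - 8 - 11 = 16 - 19 ≡ 10; y = λ·(8 - 10) - 3 ≡ 2. → (10, 2)

(10, 2)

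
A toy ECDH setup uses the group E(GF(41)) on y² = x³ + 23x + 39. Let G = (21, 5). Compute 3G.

(26, 38)

Repeated addition: build up to 3G.
2G: tangent at (21, 5): λ = (3·21² + 23)/(2·5) ≡ 34/10. 10⁻¹ ≡ 37 (mod 41), so λ ≡ 34·37 ≡ 28.
  x = λ² - 21 - 21 = 784 - 42 ≡ 4; y = λ·(21 - 4) - 5 ≡ 20. → (4, 20)
3G: (4, 20) + (21, 5). λ = (5 - 20)/(21 - 4) ≡ 26/17 mod 41. 17⁻¹ ≡ 29 (mod 41), so λ ≡ 16.
  x = λ² - 4 - 21 = 256 - 25 ≡ 26; y = λ·(4 - 26) - 20 ≡ 38. → (26, 38)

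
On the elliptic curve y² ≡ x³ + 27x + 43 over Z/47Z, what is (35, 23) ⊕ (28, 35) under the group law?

(9, 13)

(35, 23) + (28, 35). λ = (35 - 23)/(28 - 35) ≡ 12/40 mod 47. 40⁻¹ ≡ 20 (mod 47), so λ ≡ 5.
  x = λ² - 35 - 28 = 25 - 63 ≡ 9; y = λ·(35 - 9) - 23 ≡ 13. → (9, 13)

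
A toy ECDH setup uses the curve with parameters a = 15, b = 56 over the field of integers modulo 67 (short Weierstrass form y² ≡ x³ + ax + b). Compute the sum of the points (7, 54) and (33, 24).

(43, 3)

(7, 54) + (33, 24). λ = (24 - 54)/(33 - 7) ≡ 37/26 mod 67. 26⁻¹ ≡ 49 (mod 67), so λ ≡ 4.
  x = λ² - 7 - 33 = 16 - 40 ≡ 43; y = λ·(7 - 43) - 54 ≡ 3. → (43, 3)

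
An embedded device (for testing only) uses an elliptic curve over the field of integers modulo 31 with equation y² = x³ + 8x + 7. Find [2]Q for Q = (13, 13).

tangent at (13, 13): λ = (3·13² + 8)/(2·13) ≡ 19/26. 26⁻¹ ≡ 6 (mod 31), so λ ≡ 19·6 ≡ 21.
  x = λ² - 13 - 13 = 441 - 26 ≡ 12; y = λ·(13 - 12) - 13 ≡ 8. → (12, 8)

(12, 8)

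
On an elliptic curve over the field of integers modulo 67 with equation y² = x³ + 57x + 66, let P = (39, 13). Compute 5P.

(33, 30)

Repeated addition: build up to 5P.
2P: tangent at (39, 13): λ = (3·39² + 57)/(2·13) ≡ 64/26. 26⁻¹ ≡ 49 (mod 67) since 26·49 = 1274 ≡ 1, so λ ≡ 64·49 ≡ 54.
  x = λ² - 39 - 39 = 2916 - 78 ≡ 24; y = λ·(39 - 24) - 13 ≡ 60. → (24, 60)
3P: (24, 60) + (39, 13). λ = (13 - 60)/(39 - 24) ≡ 20/15 mod 67. 15⁻¹ ≡ 9 (mod 67), so λ ≡ 46.
  x = λ² - 24 - 39 = 2116 - 63 ≡ 43; y = λ·(24 - 43) - 60 ≡ 4. → (43, 4)
4P: (43, 4) + (39, 13). λ = (13 - 4)/(39 - 43) ≡ 9/63 mod 67. 63⁻¹ ≡ 50 (mod 67), so λ ≡ 48.
  x = λ² - 43 - 39 = 2304 - 82 ≡ 11; y = λ·(43 - 11) - 4 ≡ 58. → (11, 58)
5P: (11, 58) + (39, 13). λ = (13 - 58)/(39 - 11) ≡ 22/28 mod 67. 28⁻¹ ≡ 12 (mod 67), so λ ≡ 63.
  x = λ² - 11 - 39 = 3969 - 50 ≡ 33; y = λ·(11 - 33) - 58 ≡ 30. → (33, 30)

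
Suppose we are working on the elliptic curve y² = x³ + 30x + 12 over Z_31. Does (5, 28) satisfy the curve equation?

no

y² = 28² ≡ 9; x³ + 30x + 12 = 287 ≡ 8 (mod 31). 9 ≠ 8.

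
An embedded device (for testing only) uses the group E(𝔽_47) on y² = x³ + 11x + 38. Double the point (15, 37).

(34, 46)

tangent at (15, 37): λ = (3·15² + 11)/(2·37) ≡ 28/27. 27⁻¹ ≡ 7 (mod 47), so λ ≡ 28·7 ≡ 8.
  x = λ² - 15 - 15 = 64 - 30 ≡ 34; y = λ·(15 - 34) - 37 ≡ 46. → (34, 46)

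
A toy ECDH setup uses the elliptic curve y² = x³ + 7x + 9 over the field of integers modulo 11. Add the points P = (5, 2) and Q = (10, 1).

(5, 2) + (10, 1). λ = (1 - 2)/(10 - 5) ≡ 10/5 mod 11. 5⁻¹ ≡ 9 (mod 11) since 5·9 = 45 ≡ 1, so λ ≡ 2.
  x = λ² - 5 - 10 = 4 - 15 ≡ 0; y = λ·(5 - 0) - 2 ≡ 8. → (0, 8)

(0, 8)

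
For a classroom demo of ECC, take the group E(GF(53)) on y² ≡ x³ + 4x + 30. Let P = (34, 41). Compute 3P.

(13, 0)

Repeated addition: build up to 3P.
2P: tangent at (34, 41): λ = (3·34² + 4)/(2·41) ≡ 27/29. 29⁻¹ ≡ 11 (mod 53) since 29·11 = 319 ≡ 1, so λ ≡ 27·11 ≡ 32.
  x = λ² - 34 - 34 = 1024 - 68 ≡ 2; y = λ·(34 - 2) - 41 ≡ 29. → (2, 29)
3P: (2, 29) + (34, 41). λ = (41 - 29)/(34 - 2) ≡ 12/32 mod 53. 32⁻¹ ≡ 5 (mod 53), so λ ≡ 7.
  x = λ² - 2 - 34 = 49 - 36 ≡ 13; y = λ·(2 - 13) - 29 ≡ 0. → (13, 0)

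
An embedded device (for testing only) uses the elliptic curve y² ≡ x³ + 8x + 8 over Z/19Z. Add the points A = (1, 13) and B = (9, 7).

(1, 13) + (9, 7). λ = (7 - 13)/(9 - 1) ≡ 13/8 mod 19. 8⁻¹ ≡ 12 (mod 19), so λ ≡ 4.
  x = λ² - 1 - 9 = 16 - 10 ≡ 6; y = λ·(1 - 6) - 13 ≡ 5. → (6, 5)

(6, 5)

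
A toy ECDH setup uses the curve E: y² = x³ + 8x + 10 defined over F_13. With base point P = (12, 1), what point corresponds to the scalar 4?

Repeated addition: build up to 4P.
2P: tangent at (12, 1): λ = (3·12² + 8)/(2·1) ≡ 11/2. 2⁻¹ ≡ 7 (mod 13), so λ ≡ 11·7 ≡ 12.
  x = λ² - 12 - 12 = 144 - 24 ≡ 3; y = λ·(12 - 3) - 1 ≡ 3. → (3, 3)
3P: (3, 3) + (12, 1). λ = (1 - 3)/(12 - 3) ≡ 11/9 mod 13. 9⁻¹ ≡ 3 (mod 13), so λ ≡ 7.
  x = λ² - 3 - 12 = 49 - 15 ≡ 8; y = λ·(3 - 8) - 3 ≡ 1. → (8, 1)
4P: (8, 1) + (12, 1). λ = (1 - 1)/(12 - 8) ≡ 0/4 mod 13. 4⁻¹ ≡ 10 (mod 13) since 4·10 = 40 ≡ 1, so λ ≡ 0.
  x = λ² - 8 - 12 = 0 - 20 ≡ 6; y = λ·(8 - 6) - 1 ≡ 12. → (6, 12)

(6, 12)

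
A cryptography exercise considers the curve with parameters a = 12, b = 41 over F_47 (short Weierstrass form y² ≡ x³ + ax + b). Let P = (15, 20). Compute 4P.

Repeated addition: build up to 4P.
2P: tangent at (15, 20): λ = (3·15² + 12)/(2·20) ≡ 29/40. 40⁻¹ ≡ 20 (mod 47), so λ ≡ 29·20 ≡ 16.
  x = λ² - 15 - 15 = 256 - 30 ≡ 38; y = λ·(15 - 38) - 20 ≡ 35. → (38, 35)
3P: (38, 35) + (15, 20). λ = (20 - 35)/(15 - 38) ≡ 32/24 mod 47. 24⁻¹ ≡ 2 (mod 47) since 24·2 = 48 ≡ 1, so λ ≡ 17.
  x = λ² - 38 - 15 = 289 - 53 ≡ 1; y = λ·(38 - 1) - 35 ≡ 30. → (1, 30)
4P: (1, 30) + (15, 20). λ = (20 - 30)/(15 - 1) ≡ 37/14 mod 47. 14⁻¹ ≡ 37 (mod 47) since 14·37 = 518 ≡ 1, so λ ≡ 6.
  x = λ² - 1 - 15 = 36 - 16 ≡ 20; y = λ·(1 - 20) - 30 ≡ 44. → (20, 44)

(20, 44)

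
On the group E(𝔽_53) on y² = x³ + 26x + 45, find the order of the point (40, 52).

11

2P: tangent at (40, 52): λ = (3·40² + 26)/(2·52) ≡ 3/51. 51⁻¹ ≡ 26 (mod 53), so λ ≡ 3·26 ≡ 25.
  x = λ² - 40 - 40 = 625 - 80 ≡ 15; y = λ·(40 - 15) - 52 ≡ 43. → (15, 43)
3P: (15, 43) + (40, 52). λ = (52 - 43)/(40 - 15) ≡ 9/25 mod 53. 25⁻¹ ≡ 17 (mod 53), so λ ≡ 47.
  x = λ² - 15 - 40 = 2209 - 55 ≡ 34; y = λ·(15 - 34) - 43 ≡ 18. → (34, 18)
4P: (34, 18) + (40, 52). λ = (52 - 18)/(40 - 34) ≡ 34/6 mod 53. 6⁻¹ ≡ 9 (mod 53), so λ ≡ 41.
  x = λ² - 34 - 40 = 1681 - 74 ≡ 17; y = λ·(34 - 17) - 18 ≡ 43. → (17, 43)
5P: (17, 43) + (40, 52). λ = (52 - 43)/(40 - 17) ≡ 9/23 mod 53. 23⁻¹ ≡ 30 (mod 53) since 23·30 = 690 ≡ 1, so λ ≡ 5.
  x = λ² - 17 - 40 = 25 - 57 ≡ 21; y = λ·(17 - 21) - 43 ≡ 43. → (21, 43)
6P: (21, 43) + (40, 52). λ = (52 - 43)/(40 - 21) ≡ 9/19 mod 53. 19⁻¹ ≡ 14 (mod 53) since 19·14 = 266 ≡ 1, so λ ≡ 20.
  x = λ² - 21 - 40 = 400 - 61 ≡ 21; y = λ·(21 - 21) - 43 ≡ 10. → (21, 10)
7P: (21, 10) + (40, 52). λ = (52 - 10)/(40 - 21) ≡ 42/19 mod 53. 19⁻¹ ≡ 14 (mod 53) since 19·14 = 266 ≡ 1, so λ ≡ 5.
  x = λ² - 21 - 40 = 25 - 61 ≡ 17; y = λ·(21 - 17) - 10 ≡ 10. → (17, 10)
8P: (17, 10) + (40, 52). λ = (52 - 10)/(40 - 17) ≡ 42/23 mod 53. 23⁻¹ ≡ 30 (mod 53) since 23·30 = 690 ≡ 1, so λ ≡ 41.
  x = λ² - 17 - 40 = 1681 - 57 ≡ 34; y = λ·(17 - 34) - 10 ≡ 35. → (34, 35)
9P: (34, 35) + (40, 52). λ = (52 - 35)/(40 - 34) ≡ 17/6 mod 53. 6⁻¹ ≡ 9 (mod 53), so λ ≡ 47.
  x = λ² - 34 - 40 = 2209 - 74 ≡ 15; y = λ·(34 - 15) - 35 ≡ 10. → (15, 10)
10P: (15, 10) + (40, 52). λ = (52 - 10)/(40 - 15) ≡ 42/25 mod 53. 25⁻¹ ≡ 17 (mod 53), so λ ≡ 25.
  x = λ² - 15 - 40 = 625 - 55 ≡ 40; y = λ·(15 - 40) - 10 ≡ 1. → (40, 1)
11P: (40, 1) + (40, 52): same x and y₁ ≡ -y₂, so the sum is O.
11P = O, so the order is 11.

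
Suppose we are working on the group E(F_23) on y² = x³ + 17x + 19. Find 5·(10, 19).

(10, 19)

Write G = (10, 19).
Repeated addition: build up to 5G.
2G: tangent at (10, 19): λ = (3·10² + 17)/(2·19) ≡ 18/15. 15⁻¹ ≡ 20 (mod 23), so λ ≡ 18·20 ≡ 15.
  x = λ² - 10 - 10 = 225 - 20 ≡ 21; y = λ·(10 - 21) - 19 ≡ 0. → (21, 0)
3G: (21, 0) + (10, 19). λ = (19 - 0)/(10 - 21) ≡ 19/12 mod 23. 12⁻¹ ≡ 2 (mod 23) since 12·2 = 24 ≡ 1, so λ ≡ 15.
  x = λ² - 21 - 10 = 225 - 31 ≡ 10; y = λ·(21 - 10) - 0 ≡ 4. → (10, 4)
4G: (10, 4) + (10, 19): same x and y₁ ≡ -y₂, so the sum is O.
5G: O + (10, 19) = (10, 19) (identity).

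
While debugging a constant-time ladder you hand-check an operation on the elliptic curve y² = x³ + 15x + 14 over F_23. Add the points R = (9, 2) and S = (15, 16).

(7, 18)

(9, 2) + (15, 16). λ = (16 - 2)/(15 - 9) ≡ 14/6 mod 23. 6⁻¹ ≡ 4 (mod 23), so λ ≡ 10.
  x = λ² - 9 - 15 = 100 - 24 ≡ 7; y = λ·(9 - 7) - 2 ≡ 18. → (7, 18)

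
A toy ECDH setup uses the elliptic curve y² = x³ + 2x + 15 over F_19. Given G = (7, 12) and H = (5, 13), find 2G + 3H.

(5, 13)

First 2G:
Repeated addition: build up to 2G.
2G: tangent at (7, 12): λ = (3·7² + 2)/(2·12) ≡ 16/5. 5⁻¹ ≡ 4 (mod 19), so λ ≡ 16·4 ≡ 7.
  x = λ² - 7 - 7 = 49 - 14 ≡ 16; y = λ·(7 - 16) - 12 ≡ 1. → (16, 1)
2G = (16, 1).
Next 3H:
Repeated addition: build up to 3H.
2H: tangent at (5, 13): λ = (3·5² + 2)/(2·13) ≡ 1/7. 7⁻¹ ≡ 11 (mod 19) since 7·11 = 77 ≡ 1, so λ ≡ 1·11 ≡ 11.
  x = λ² - 5 - 5 = 121 - 10 ≡ 16; y = λ·(5 - 16) - 13 ≡ 18. → (16, 18)
3H: (16, 18) + (5, 13). λ = (13 - 18)/(5 - 16) ≡ 14/8 mod 19. 8⁻¹ ≡ 12 (mod 19), so λ ≡ 16.
  x = λ² - 16 - 5 = 256 - 21 ≡ 7; y = λ·(16 - 7) - 18 ≡ 12. → (7, 12)
3H = (7, 12).
Finally 2G + 3H:
(16, 1) + (7, 12). λ = (12 - 1)/(7 - 16) ≡ 11/10 mod 19. 10⁻¹ ≡ 2 (mod 19), so λ ≡ 3.
  x = λ² - 16 - 7 = 9 - 23 ≡ 5; y = λ·(16 - 5) - 1 ≡ 13. → (5, 13)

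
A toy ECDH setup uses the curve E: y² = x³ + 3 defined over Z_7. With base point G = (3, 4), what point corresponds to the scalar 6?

Repeated addition: build up to 6G.
2G: tangent at (3, 4): λ = (3·3² + 0)/(2·4) ≡ 6/1. 1⁻¹ ≡ 1 (mod 7), so λ ≡ 6·1 ≡ 6.
  x = λ² - 3 - 3 = 36 - 6 ≡ 2; y = λ·(3 - 2) - 4 ≡ 2. → (2, 2)
3G: (2, 2) + (3, 4). λ = (4 - 2)/(3 - 2) ≡ 2/1 mod 7. 1⁻¹ ≡ 1 (mod 7), so λ ≡ 2.
  x = λ² - 2 - 3 = 4 - 5 ≡ 6; y = λ·(2 - 6) - 2 ≡ 4. → (6, 4)
4G: (6, 4) + (3, 4). λ = (4 - 4)/(3 - 6) ≡ 0/4 mod 7. 4⁻¹ ≡ 2 (mod 7), so λ ≡ 0.
  x = λ² - 6 - 3 = 0 - 9 ≡ 5; y = λ·(6 - 5) - 4 ≡ 3. → (5, 3)
5G: (5, 3) + (3, 4). λ = (4 - 3)/(3 - 5) ≡ 1/5 mod 7. 5⁻¹ ≡ 3 (mod 7) since 5·3 = 15 ≡ 1, so λ ≡ 3.
  x = λ² - 5 - 3 = 9 - 8 ≡ 1; y = λ·(5 - 1) - 3 ≡ 2. → (1, 2)
6G: (1, 2) + (3, 4). λ = (4 - 2)/(3 - 1) ≡ 2/2 mod 7. 2⁻¹ ≡ 4 (mod 7) since 2·4 = 8 ≡ 1, so λ ≡ 1.
  x = λ² - 1 - 3 = 1 - 4 ≡ 4; y = λ·(1 - 4) - 2 ≡ 2. → (4, 2)

(4, 2)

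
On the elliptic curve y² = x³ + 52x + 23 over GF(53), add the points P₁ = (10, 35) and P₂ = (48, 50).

(10, 35) + (48, 50). λ = (50 - 35)/(48 - 10) ≡ 15/38 mod 53. 38⁻¹ ≡ 7 (mod 53), so λ ≡ 52.
  x = λ² - 10 - 48 = 2704 - 58 ≡ 49; y = λ·(10 - 49) - 35 ≡ 4. → (49, 4)

(49, 4)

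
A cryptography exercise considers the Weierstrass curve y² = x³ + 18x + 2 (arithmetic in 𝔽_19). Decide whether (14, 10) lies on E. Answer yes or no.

no

y² = 10² ≡ 5; x³ + 18x + 2 = 2998 ≡ 15 (mod 19). 5 ≠ 15.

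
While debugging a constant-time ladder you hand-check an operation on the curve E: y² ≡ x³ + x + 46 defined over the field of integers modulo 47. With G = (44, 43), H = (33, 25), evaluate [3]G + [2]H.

First 3G:
Repeated addition: build up to 3G.
2G: tangent at (44, 43): λ = (3·44² + 1)/(2·43) ≡ 28/39. 39⁻¹ ≡ 41 (mod 47) since 39·41 = 1599 ≡ 1, so λ ≡ 28·41 ≡ 20.
  x = λ² - 44 - 44 = 400 - 88 ≡ 30; y = λ·(44 - 30) - 43 ≡ 2. → (30, 2)
3G: (30, 2) + (44, 43). λ = (43 - 2)/(44 - 30) ≡ 41/14 mod 47. 14⁻¹ ≡ 37 (mod 47), so λ ≡ 13.
  x = λ² - 30 - 44 = 169 - 74 ≡ 1; y = λ·(30 - 1) - 2 ≡ 46. → (1, 46)
3G = (1, 46).
Next 2H:
Repeated addition: build up to 2H.
2H: tangent at (33, 25): λ = (3·33² + 1)/(2·25) ≡ 25/3. 3⁻¹ ≡ 16 (mod 47) since 3·16 = 48 ≡ 1, so λ ≡ 25·16 ≡ 24.
  x = λ² - 33 - 33 = 576 - 66 ≡ 40; y = λ·(33 - 40) - 25 ≡ 42. → (40, 42)
2H = (40, 42).
Finally 3G + 2H:
(1, 46) + (40, 42). λ = (42 - 46)/(40 - 1) ≡ 43/39 mod 47. 39⁻¹ ≡ 41 (mod 47) since 39·41 = 1599 ≡ 1, so λ ≡ 24.
  x = λ² - 1 - 40 = 576 - 41 ≡ 18; y = λ·(1 - 18) - 46 ≡ 16. → (18, 16)

(18, 16)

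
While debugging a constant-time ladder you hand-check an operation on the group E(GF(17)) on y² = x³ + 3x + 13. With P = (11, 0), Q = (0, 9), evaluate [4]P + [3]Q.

(16, 3)

First 4P:
Double-and-add on 4 = (100)₂. Start with P = (11, 0) for the leading 1-bit.
double: (11, 0) + (11, 0): same x and y₁ ≡ -y₂, so the sum is 𝒪.
double: 𝒪 + 𝒪 = 𝒪 (identity).
4P = 𝒪.
Next 3Q:
Repeated addition: build up to 3Q.
2Q: tangent at (0, 9): λ = (3·0² + 3)/(2·9) ≡ 3/1. 1⁻¹ ≡ 1 (mod 17), so λ ≡ 3·1 ≡ 3.
  x = λ² - 0 - 0 = 9 - 0 ≡ 9; y = λ·(0 - 9) - 9 ≡ 15. → (9, 15)
3Q: (9, 15) + (0, 9). λ = (9 - 15)/(0 - 9) ≡ 11/8 mod 17. 8⁻¹ ≡ 15 (mod 17), so λ ≡ 12.
  x = λ² - 9 - 0 = 144 - 9 ≡ 16; y = λ·(9 - 16) - 15 ≡ 3. → (16, 3)
3Q = (16, 3).
Finally 4P + 3Q:
𝒪 + (16, 3) = (16, 3) (identity).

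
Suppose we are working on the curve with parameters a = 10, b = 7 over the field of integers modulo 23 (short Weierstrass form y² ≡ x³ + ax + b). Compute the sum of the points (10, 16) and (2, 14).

(1, 15)

(10, 16) + (2, 14). λ = (14 - 16)/(2 - 10) ≡ 21/15 mod 23. 15⁻¹ ≡ 20 (mod 23), so λ ≡ 6.
  x = λ² - 10 - 2 = 36 - 12 ≡ 1; y = λ·(10 - 1) - 16 ≡ 15. → (1, 15)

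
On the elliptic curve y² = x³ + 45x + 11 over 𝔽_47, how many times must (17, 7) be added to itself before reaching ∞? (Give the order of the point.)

3

2P: tangent at (17, 7): λ = (3·17² + 45)/(2·7) ≡ 19/14. 14⁻¹ ≡ 37 (mod 47) since 14·37 = 518 ≡ 1, so λ ≡ 19·37 ≡ 45.
  x = λ² - 17 - 17 = 2025 - 34 ≡ 17; y = λ·(17 - 17) - 7 ≡ 40. → (17, 40)
3P: (17, 40) + (17, 7): same x and y₁ ≡ -y₂, so the sum is ∞.
3P = ∞, so the order is 3.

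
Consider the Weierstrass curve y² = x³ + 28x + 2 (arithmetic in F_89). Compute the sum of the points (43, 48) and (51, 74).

(43, 48) + (51, 74). λ = (74 - 48)/(51 - 43) ≡ 26/8 mod 89. 8⁻¹ ≡ 78 (mod 89), so λ ≡ 70.
  x = λ² - 43 - 51 = 4900 - 94 ≡ 0; y = λ·(43 - 0) - 48 ≡ 25. → (0, 25)

(0, 25)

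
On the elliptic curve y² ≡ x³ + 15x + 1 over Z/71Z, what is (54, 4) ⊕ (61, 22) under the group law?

(54, 4) + (61, 22). λ = (22 - 4)/(61 - 54) ≡ 18/7 mod 71. 7⁻¹ ≡ 61 (mod 71), so λ ≡ 33.
  x = λ² - 54 - 61 = 1089 - 115 ≡ 51; y = λ·(54 - 51) - 4 ≡ 24. → (51, 24)

(51, 24)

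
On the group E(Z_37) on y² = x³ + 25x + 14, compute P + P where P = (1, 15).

tangent at (1, 15): λ = (3·1² + 25)/(2·15) ≡ 28/30. 30⁻¹ ≡ 21 (mod 37) since 30·21 = 630 ≡ 1, so λ ≡ 28·21 ≡ 33.
  x = λ² - 1 - 1 = 1089 - 2 ≡ 14; y = λ·(1 - 14) - 15 ≡ 0. → (14, 0)

(14, 0)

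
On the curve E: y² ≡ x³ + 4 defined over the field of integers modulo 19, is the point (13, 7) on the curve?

no

y² = 7² ≡ 11; x³ + 0x + 4 = 2201 ≡ 16 (mod 19). 11 ≠ 16.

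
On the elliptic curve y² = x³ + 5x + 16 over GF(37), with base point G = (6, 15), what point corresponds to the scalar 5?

(2, 16)

Repeated addition: build up to 5G.
2G: tangent at (6, 15): λ = (3·6² + 5)/(2·15) ≡ 2/30. 30⁻¹ ≡ 21 (mod 37) since 30·21 = 630 ≡ 1, so λ ≡ 2·21 ≡ 5.
  x = λ² - 6 - 6 = 25 - 12 ≡ 13; y = λ·(6 - 13) - 15 ≡ 24. → (13, 24)
3G: (13, 24) + (6, 15). λ = (15 - 24)/(6 - 13) ≡ 28/30 mod 37. 30⁻¹ ≡ 21 (mod 37) since 30·21 = 630 ≡ 1, so λ ≡ 33.
  x = λ² - 13 - 6 = 1089 - 19 ≡ 34; y = λ·(13 - 34) - 24 ≡ 23. → (34, 23)
4G: (34, 23) + (6, 15). λ = (15 - 23)/(6 - 34) ≡ 29/9 mod 37. 9⁻¹ ≡ 33 (mod 37), so λ ≡ 32.
  x = λ² - 34 - 6 = 1024 - 40 ≡ 22; y = λ·(34 - 22) - 23 ≡ 28. → (22, 28)
5G: (22, 28) + (6, 15). λ = (15 - 28)/(6 - 22) ≡ 24/21 mod 37. 21⁻¹ ≡ 30 (mod 37) since 21·30 = 630 ≡ 1, so λ ≡ 17.
  x = λ² - 22 - 6 = 289 - 28 ≡ 2; y = λ·(22 - 2) - 28 ≡ 16. → (2, 16)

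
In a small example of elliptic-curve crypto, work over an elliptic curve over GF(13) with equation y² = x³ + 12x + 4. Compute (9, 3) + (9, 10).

O

The two points share x = 9 and their y-coordinates satisfy 3 + 10 ≡ 0 (mod 13), so they are inverses. Their sum is ∞.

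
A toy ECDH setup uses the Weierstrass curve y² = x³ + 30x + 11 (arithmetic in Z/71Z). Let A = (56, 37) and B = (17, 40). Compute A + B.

(56, 37) + (17, 40). λ = (40 - 37)/(17 - 56) ≡ 3/32 mod 71. 32⁻¹ ≡ 20 (mod 71), so λ ≡ 60.
  x = λ² - 56 - 17 = 3600 - 73 ≡ 48; y = λ·(56 - 48) - 37 ≡ 17. → (48, 17)

(48, 17)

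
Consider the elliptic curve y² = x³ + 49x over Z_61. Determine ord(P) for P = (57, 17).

6

2P: tangent at (57, 17): λ = (3·57² + 49)/(2·17) ≡ 36/34. 34⁻¹ ≡ 9 (mod 61), so λ ≡ 36·9 ≡ 19.
  x = λ² - 57 - 57 = 361 - 114 ≡ 3; y = λ·(57 - 3) - 17 ≡ 33. → (3, 33)
3P: (3, 33) + (57, 17). λ = (17 - 33)/(57 - 3) ≡ 45/54 mod 61. 54⁻¹ ≡ 26 (mod 61), so λ ≡ 11.
  x = λ² - 3 - 57 = 121 - 60 ≡ 0; y = λ·(3 - 0) - 33 ≡ 0. → (0, 0)
4P: (0, 0) + (57, 17). λ = (17 - 0)/(57 - 0) ≡ 17/57 mod 61. 57⁻¹ ≡ 15 (mod 61) since 57·15 = 855 ≡ 1, so λ ≡ 11.
  x = λ² - 0 - 57 = 121 - 57 ≡ 3; y = λ·(0 - 3) - 0 ≡ 28. → (3, 28)
5P: (3, 28) + (57, 17). λ = (17 - 28)/(57 - 3) ≡ 50/54 mod 61. 54⁻¹ ≡ 26 (mod 61), so λ ≡ 19.
  x = λ² - 3 - 57 = 361 - 60 ≡ 57; y = λ·(3 - 57) - 28 ≡ 44. → (57, 44)
6P: (57, 44) + (57, 17): same x and y₁ ≡ -y₂, so the sum is O.
6P = O, so the order is 6.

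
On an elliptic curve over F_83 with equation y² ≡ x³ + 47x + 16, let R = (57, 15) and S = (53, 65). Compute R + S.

(57, 15) + (53, 65). λ = (65 - 15)/(53 - 57) ≡ 50/79 mod 83. 79⁻¹ ≡ 62 (mod 83) since 79·62 = 4898 ≡ 1, so λ ≡ 29.
  x = λ² - 57 - 53 = 841 - 110 ≡ 67; y = λ·(57 - 67) - 15 ≡ 27. → (67, 27)

(67, 27)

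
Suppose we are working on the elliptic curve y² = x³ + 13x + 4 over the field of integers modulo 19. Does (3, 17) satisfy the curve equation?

y² = 17² ≡ 4; x³ + 13x + 4 = 70 ≡ 13 (mod 19). 4 ≠ 13.

no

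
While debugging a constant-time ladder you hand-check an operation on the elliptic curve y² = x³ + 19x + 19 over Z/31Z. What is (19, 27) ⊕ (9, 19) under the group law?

(21, 21)

(19, 27) + (9, 19). λ = (19 - 27)/(9 - 19) ≡ 23/21 mod 31. 21⁻¹ ≡ 3 (mod 31) since 21·3 = 63 ≡ 1, so λ ≡ 7.
  x = λ² - 19 - 9 = 49 - 28 ≡ 21; y = λ·(19 - 21) - 27 ≡ 21. → (21, 21)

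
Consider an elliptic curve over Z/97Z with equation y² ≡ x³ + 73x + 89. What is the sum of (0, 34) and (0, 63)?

O

The two points share x = 0 and their y-coordinates satisfy 34 + 63 ≡ 0 (mod 97), so they are inverses. Their sum is ∞.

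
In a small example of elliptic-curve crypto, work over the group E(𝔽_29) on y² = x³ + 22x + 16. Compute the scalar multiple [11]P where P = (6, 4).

(3, 14)

Repeated addition: build up to 11P.
2P: tangent at (6, 4): λ = (3·6² + 22)/(2·4) ≡ 14/8. 8⁻¹ ≡ 11 (mod 29) since 8·11 = 88 ≡ 1, so λ ≡ 14·11 ≡ 9.
  x = λ² - 6 - 6 = 81 - 12 ≡ 11; y = λ·(6 - 11) - 4 ≡ 9. → (11, 9)
3P: (11, 9) + (6, 4). λ = (4 - 9)/(6 - 11) ≡ 24/24 mod 29. 24⁻¹ ≡ 23 (mod 29) since 24·23 = 552 ≡ 1, so λ ≡ 1.
  x = λ² - 11 - 6 = 1 - 17 ≡ 13; y = λ·(11 - 13) - 9 ≡ 18. → (13, 18)
4P: (13, 18) + (6, 4). λ = (4 - 18)/(6 - 13) ≡ 15/22 mod 29. 22⁻¹ ≡ 4 (mod 29), so λ ≡ 2.
  x = λ² - 13 - 6 = 4 - 19 ≡ 14; y = λ·(13 - 14) - 18 ≡ 9. → (14, 9)
5P: (14, 9) + (6, 4). λ = (4 - 9)/(6 - 14) ≡ 24/21 mod 29. 21⁻¹ ≡ 18 (mod 29), so λ ≡ 26.
  x = λ² - 14 - 6 = 676 - 20 ≡ 18; y = λ·(14 - 18) - 9 ≡ 3. → (18, 3)
6P: (18, 3) + (6, 4). λ = (4 - 3)/(6 - 18) ≡ 1/17 mod 29. 17⁻¹ ≡ 12 (mod 29), so λ ≡ 12.
  x = λ² - 18 - 6 = 144 - 24 ≡ 4; y = λ·(18 - 4) - 3 ≡ 20. → (4, 20)
7P: (4, 20) + (6, 4). λ = (4 - 20)/(6 - 4) ≡ 13/2 mod 29. 2⁻¹ ≡ 15 (mod 29), so λ ≡ 21.
  x = λ² - 4 - 6 = 441 - 10 ≡ 25; y = λ·(4 - 25) - 20 ≡ 3. → (25, 3)
8P: (25, 3) + (6, 4). λ = (4 - 3)/(6 - 25) ≡ 1/10 mod 29. 10⁻¹ ≡ 3 (mod 29) since 10·3 = 30 ≡ 1, so λ ≡ 3.
  x = λ² - 25 - 6 = 9 - 31 ≡ 7; y = λ·(25 - 7) - 3 ≡ 22. → (7, 22)
9P: (7, 22) + (6, 4). λ = (4 - 22)/(6 - 7) ≡ 11/28 mod 29. 28⁻¹ ≡ 28 (mod 29) since 28·28 = 784 ≡ 1, so λ ≡ 18.
  x = λ² - 7 - 6 = 324 - 13 ≡ 21; y = λ·(7 - 21) - 22 ≡ 16. → (21, 16)
10P: (21, 16) + (6, 4). λ = (4 - 16)/(6 - 21) ≡ 17/14 mod 29. 14⁻¹ ≡ 27 (mod 29), so λ ≡ 24.
  x = λ² - 21 - 6 = 576 - 27 ≡ 27; y = λ·(21 - 27) - 16 ≡ 14. → (27, 14)
11P: (27, 14) + (6, 4). λ = (4 - 14)/(6 - 27) ≡ 19/8 mod 29. 8⁻¹ ≡ 11 (mod 29) since 8·11 = 88 ≡ 1, so λ ≡ 6.
  x = λ² - 27 - 6 = 36 - 33 ≡ 3; y = λ·(27 - 3) - 14 ≡ 14. → (3, 14)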